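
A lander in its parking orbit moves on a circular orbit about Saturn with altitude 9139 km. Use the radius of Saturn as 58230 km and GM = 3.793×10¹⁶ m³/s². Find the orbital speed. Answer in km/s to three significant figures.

v ≈ 23.7 km/s

r = 58230 + 9139 = 67369 km = 6.7369×10⁷ m.
For a circular orbit v = √(μ/r) = √(3.793×10¹⁶ / 6.737×10⁷) = √(5.630×10⁸) = 23730 m/s.
That is 23.73 km/s.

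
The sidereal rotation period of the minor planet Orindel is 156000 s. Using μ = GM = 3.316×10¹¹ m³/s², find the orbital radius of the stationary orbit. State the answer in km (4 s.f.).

r_sync ≈ 5891 km

A synchronous orbit has period T, so by Kepler's third law a = (μT²/4π²)^(1/3).
μT²/4π² = 3.316×10¹¹ × (1.560×10⁵)² / 39.48 = 2.044×10²⁰ m³.
a = 5.891×10⁶ m = 5890.7 km.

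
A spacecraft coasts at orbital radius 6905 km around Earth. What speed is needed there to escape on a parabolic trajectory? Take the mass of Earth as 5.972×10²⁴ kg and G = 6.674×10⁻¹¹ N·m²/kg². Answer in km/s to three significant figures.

μ = GM = 6.674×10⁻¹¹ × 5.972×10²⁴ = 3.986×10¹⁴ m³/s².
r = 6905 km = 6.905×10⁶ m.
Escape speed v_esc = √(2μ/r) = √(2 × 3.986×10¹⁴ / 6.905×10⁶) = √(1.154×10⁸) = 10740 m/s.
= 10.74 km/s.

v_esc ≈ 10.7 km/s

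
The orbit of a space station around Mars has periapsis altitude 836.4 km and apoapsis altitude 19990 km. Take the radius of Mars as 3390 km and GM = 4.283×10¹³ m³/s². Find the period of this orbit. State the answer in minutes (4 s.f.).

r_p = 3390 + 836.4 = 4226.4 km = 4.2264×10⁶ m.
r_a = 3390 + 19990 = 23380 km = 2.3380×10⁷ m.
Semi-major axis a = (r_p + r_a)/2 = (4226.4 + 23380)/2 = 13803 km = 1.380×10⁷ m.
By Kepler's third law T = 2π√(a³/μ) = 2π × 7.836×10³ = 4.924×10⁴ s.
= 820.6 minutes.

T ≈ 820.6 minutes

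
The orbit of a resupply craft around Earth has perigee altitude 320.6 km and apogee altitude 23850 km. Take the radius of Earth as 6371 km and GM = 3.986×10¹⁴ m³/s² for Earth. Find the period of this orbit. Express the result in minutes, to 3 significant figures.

T ≈ 416 minutes

r_p = 6371 + 320.6 = 6691.6 km = 6.6916×10⁶ m.
r_a = 6371 + 23850 = 30221 km = 3.0221×10⁷ m.
Semi-major axis a = (r_p + r_a)/2 = (6691.6 + 30221)/2 = 18456 km = 1.846×10⁷ m.
By Kepler's third law T = 2π√(a³/μ) = 2π × 3.971×10³ = 2.495×10⁴ s.
= 415.9 minutes.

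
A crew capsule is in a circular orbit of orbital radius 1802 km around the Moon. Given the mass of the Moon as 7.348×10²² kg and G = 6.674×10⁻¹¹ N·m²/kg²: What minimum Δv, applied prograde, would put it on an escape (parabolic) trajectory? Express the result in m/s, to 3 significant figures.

μ = GM = 6.674×10⁻¹¹ × 7.348×10²² = 4.904×10¹² m³/s².
r = 1802 km = 1.802×10⁶ m.
Circular speed v_c = √(μ/r) = 1650 m/s.
Escape speed v_esc = √(2μ/r) = √2 × v_c = 2333 m/s.
Δv = v_esc − v_c = 683.3 m/s.

Δv ≈ 683 m/s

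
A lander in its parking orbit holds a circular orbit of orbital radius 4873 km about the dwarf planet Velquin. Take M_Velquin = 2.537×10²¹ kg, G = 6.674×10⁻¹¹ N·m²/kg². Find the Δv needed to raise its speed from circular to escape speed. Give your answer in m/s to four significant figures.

μ = GM = 6.674×10⁻¹¹ × 2.537×10²¹ = 1.693×10¹¹ m³/s².
r = 4873 km = 4.873×10⁶ m.
Circular speed v_c = √(μ/r) = 186.4 m/s.
Escape speed v_esc = √(2μ/r) = √2 × v_c = 263.6 m/s.
Δv = v_esc − v_c = 77.21 m/s.

Δv ≈ 77.21 m/s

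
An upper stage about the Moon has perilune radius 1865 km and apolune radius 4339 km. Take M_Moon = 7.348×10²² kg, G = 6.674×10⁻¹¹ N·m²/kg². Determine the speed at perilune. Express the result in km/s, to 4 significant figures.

v ≈ 1.918 km/s

μ = GM = 6.674×10⁻¹¹ × 7.348×10²² = 4.904×10¹² m³/s².
Semi-major axis a = (r_p + r_a)/2 = 3102.0 km = 3.102×10⁶ m.
Vis-viva: v² = μ(2/r − 1/a) = 4.904×10¹² × (1.072×10⁻⁶ − 3.224×10⁻⁷) = 3.678×10⁶ m²/s².
v = 1918 m/s = 1.918 km/s.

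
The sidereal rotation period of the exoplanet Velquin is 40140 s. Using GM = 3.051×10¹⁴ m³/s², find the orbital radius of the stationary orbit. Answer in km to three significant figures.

A synchronous orbit has period T, so by Kepler's third law a = (μT²/4π²)^(1/3).
μT²/4π² = 3.051×10¹⁴ × (4.014×10⁴)² / 39.48 = 1.245×10²² m³.
a = 2.318×10⁷ m = 23178 km.

r_sync ≈ 23200 km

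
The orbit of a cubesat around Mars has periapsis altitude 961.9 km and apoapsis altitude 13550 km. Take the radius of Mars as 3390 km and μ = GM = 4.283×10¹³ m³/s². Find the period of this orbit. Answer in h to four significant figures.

r_p = 3390 + 961.9 = 4351.9 km = 4.3519×10⁶ m.
r_a = 3390 + 13550 = 16940 km = 1.6940×10⁷ m.
Semi-major axis a = (r_p + r_a)/2 = (4351.9 + 16940)/2 = 10646 km = 1.065×10⁷ m.
By Kepler's third law T = 2π√(a³/μ) = 2π × 5.308×10³ = 3.335×10⁴ s.
= 9.264 h.

T ≈ 9.264 h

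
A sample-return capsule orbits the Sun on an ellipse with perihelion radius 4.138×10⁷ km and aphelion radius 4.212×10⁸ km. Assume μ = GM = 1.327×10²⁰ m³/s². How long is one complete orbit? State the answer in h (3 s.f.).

Semi-major axis a = (r_p + r_a)/2 = (4.1380×10⁷ + 4.2120×10⁸)/2 = 2.3129×10⁸ km = 2.313×10¹¹ m.
By Kepler's third law T = 2π√(a³/μ) = 2π × 9.656×10⁶ = 6.067×10⁷ s.
= 16850 h.

T ≈ 16900 h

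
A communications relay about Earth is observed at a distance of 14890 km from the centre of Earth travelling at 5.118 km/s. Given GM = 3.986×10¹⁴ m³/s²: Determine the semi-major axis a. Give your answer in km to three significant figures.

a ≈ 14600 km

r = 1.489×10⁷ m.
Vis-viva rearranged: 1/a = 2/r − v²/μ = 1.343×10⁻⁷ − 6.571×10⁻⁸ = 6.860×10⁻⁸ m⁻¹.
a = 1.458×10⁷ m = 14577 km.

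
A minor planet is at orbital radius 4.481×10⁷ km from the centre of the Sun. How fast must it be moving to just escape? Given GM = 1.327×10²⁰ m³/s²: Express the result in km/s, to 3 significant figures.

v_esc ≈ 77.0 km/s

r = 4.481×10⁷ km = 4.481×10¹⁰ m.
Escape speed v_esc = √(2μ/r) = √(2 × 1.327×10²⁰ / 4.481×10¹⁰) = √(5.923×10⁹) = 76960 m/s.
= 76.96 km/s.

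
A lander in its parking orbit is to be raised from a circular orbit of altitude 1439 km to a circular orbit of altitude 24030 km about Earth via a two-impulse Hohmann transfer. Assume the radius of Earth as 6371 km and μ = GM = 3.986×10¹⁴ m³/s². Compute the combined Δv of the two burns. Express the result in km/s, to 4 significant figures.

Δv_total ≈ 3.174 km/s

r₁ = 6371 + 1439 = 7810.0 km = 7.8100×10⁶ m.
r₂ = 6371 + 24030 = 30401 km = 3.0401×10⁷ m.
Transfer ellipse a_t = (r₁ + r₂)/2 = 1.911×10⁷ m.
At r₁: circular v_c1 = √(μ/r₁) = 7144 m/s; transfer-perigee v_p = √[μ(2/r₁ − 1/a_t)] = 9012 m/s.
Δv₁ = v_p − v_c1 = 1868 m/s.
At r₂: circular v_c2 = √(μ/r₂) = 3621 m/s; transfer-apogee v_a = √[μ(2/r₂ − 1/a_t)] = 2315 m/s.
Δv₂ = v_c2 − v_a = 1306 m/s.
Total Δv = Δv₁ + Δv₂ = 3174 m/s = 3.174 km/s.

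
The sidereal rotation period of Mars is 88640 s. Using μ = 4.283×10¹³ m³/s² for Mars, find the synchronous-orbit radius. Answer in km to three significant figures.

r_sync ≈ 20400 km

A synchronous orbit has period T, so by Kepler's third law a = (μT²/4π²)^(1/3).
μT²/4π² = 4.283×10¹³ × (8.864×10⁴)² / 39.48 = 8.524×10²¹ m³.
a = 2.043×10⁷ m = 20428 km.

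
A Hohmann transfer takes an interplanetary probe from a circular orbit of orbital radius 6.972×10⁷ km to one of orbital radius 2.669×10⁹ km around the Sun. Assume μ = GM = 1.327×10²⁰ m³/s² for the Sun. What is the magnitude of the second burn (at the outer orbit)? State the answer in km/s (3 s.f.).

Δv ≈ 5.46 km/s

r₁ = 6.972×10⁷ km = 6.972×10¹⁰ m.
r₂ = 2.669×10⁹ km = 2.669×10¹² m.
Transfer ellipse a_t = (r₁ + r₂)/2 = 1.369×10¹² m.
At r₁: circular v_c1 = √(μ/r₁) = 43630 m/s; transfer-perihelion v_p = √[μ(2/r₁ − 1/a_t)] = 60910 m/s.
At r₂: circular v_c2 = √(μ/r₂) = 7051 m/s; transfer-aphelion v_a = √[μ(2/r₂ − 1/a_t)] = 1591 m/s.
Δv₂ = v_c2 − v_a = 5460 m/s.
= 5.460 km/s.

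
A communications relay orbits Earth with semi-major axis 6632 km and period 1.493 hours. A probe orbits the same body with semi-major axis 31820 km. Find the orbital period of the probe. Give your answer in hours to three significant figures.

Kepler's third law: T² ∝ a³, so T₂ = T₁ (a₂/a₁)^(3/2).
a₂/a₁ = 4.798, (a₂/a₁)^(3/2) = 10.51.
T₂ = 1.493 × 10.51 = 15.69 hours.

T₂ ≈ 15.7 hours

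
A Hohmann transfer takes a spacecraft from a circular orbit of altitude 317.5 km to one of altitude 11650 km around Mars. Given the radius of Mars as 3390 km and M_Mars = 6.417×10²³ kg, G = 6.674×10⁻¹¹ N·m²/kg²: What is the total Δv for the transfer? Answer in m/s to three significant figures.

Δv_total ≈ 1530 m/s

μ = GM = 6.674×10⁻¹¹ × 6.417×10²³ = 4.283×10¹³ m³/s².
r₁ = 3390 + 317.5 = 3707.5 km = 3.7075×10⁶ m.
r₂ = 3390 + 11650 = 15040 km = 1.5040×10⁷ m.
Transfer ellipse a_t = (r₁ + r₂)/2 = 9.374×10⁶ m.
At r₁: circular v_c1 = √(μ/r₁) = 3399 m/s; transfer-periapsis v_p = √[μ(2/r₁ − 1/a_t)] = 4305 m/s.
Δv₁ = v_p − v_c1 = 906.4 m/s.
At r₂: circular v_c2 = √(μ/r₂) = 1687 m/s; transfer-apoapsis v_a = √[μ(2/r₂ − 1/a_t)] = 1061 m/s.
Δv₂ = v_c2 − v_a = 626.2 m/s.
Total Δv = Δv₁ + Δv₂ = 1533 m/s.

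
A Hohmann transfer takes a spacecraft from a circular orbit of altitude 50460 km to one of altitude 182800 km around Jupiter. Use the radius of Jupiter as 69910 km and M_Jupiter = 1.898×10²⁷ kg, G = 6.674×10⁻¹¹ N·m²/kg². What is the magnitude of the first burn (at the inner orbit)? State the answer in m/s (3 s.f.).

Δv ≈ 5320 m/s

μ = GM = 6.674×10⁻¹¹ × 1.898×10²⁷ = 1.267×10¹⁷ m³/s².
r₁ = 69910 + 50460 = 120370 km = 1.2037×10⁸ m.
r₂ = 69910 + 182800 = 252710 km = 2.5271×10⁸ m.
Transfer ellipse a_t = (r₁ + r₂)/2 = 1.865×10⁸ m.
At r₁: circular v_c1 = √(μ/r₁) = 32440 m/s; transfer-perijove v_p = √[μ(2/r₁ − 1/a_t)] = 37760 m/s.
Δv₁ = v_p − v_c1 = 5318 m/s.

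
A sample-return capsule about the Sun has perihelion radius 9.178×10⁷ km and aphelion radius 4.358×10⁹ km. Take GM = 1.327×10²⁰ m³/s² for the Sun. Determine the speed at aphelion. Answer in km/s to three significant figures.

v ≈ 1.12 km/s

Semi-major axis a = (r_p + r_a)/2 = 2.2249×10⁹ km = 2.225×10¹² m.
Vis-viva: v² = μ(2/r − 1/a) = 1.327×10²⁰ × (4.589×10⁻¹³ − 4.495×10⁻¹³) = 1.256×10⁶ m²/s².
v = 1121 m/s = 1.121 km/s.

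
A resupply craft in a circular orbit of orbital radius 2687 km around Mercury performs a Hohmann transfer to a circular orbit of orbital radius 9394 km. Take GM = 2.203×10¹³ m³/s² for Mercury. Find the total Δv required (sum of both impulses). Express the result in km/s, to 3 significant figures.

r₁ = 2687 km = 2.687×10⁶ m.
r₂ = 9394 km = 9.394×10⁶ m.
Transfer ellipse a_t = (r₁ + r₂)/2 = 6.040×10⁶ m.
At r₁: circular v_c1 = √(μ/r₁) = 2863 m/s; transfer-periherm v_p = √[μ(2/r₁ − 1/a_t)] = 3571 m/s.
Δv₁ = v_p − v_c1 = 707.4 m/s.
At r₂: circular v_c2 = √(μ/r₂) = 1531 m/s; transfer-apoherm v_a = √[μ(2/r₂ − 1/a_t)] = 1021 m/s.
Δv₂ = v_c2 − v_a = 510.0 m/s.
Total Δv = Δv₁ + Δv₂ = 1217 m/s = 1.217 km/s.

Δv_total ≈ 1.22 km/s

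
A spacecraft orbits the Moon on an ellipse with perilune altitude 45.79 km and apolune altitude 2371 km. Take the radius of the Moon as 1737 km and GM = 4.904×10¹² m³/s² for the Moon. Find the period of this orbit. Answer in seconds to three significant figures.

T ≈ 14300 seconds

r_p = 1737 + 45.79 = 1782.8 km = 1.7828×10⁶ m.
r_a = 1737 + 2371 = 4108.0 km = 4.1080×10⁶ m.
Semi-major axis a = (r_p + r_a)/2 = (1782.8 + 4108.0)/2 = 2945.4 km = 2.945×10⁶ m.
By Kepler's third law T = 2π√(a³/μ) = 2π × 2.283×10³ = 1.434×10⁴ s.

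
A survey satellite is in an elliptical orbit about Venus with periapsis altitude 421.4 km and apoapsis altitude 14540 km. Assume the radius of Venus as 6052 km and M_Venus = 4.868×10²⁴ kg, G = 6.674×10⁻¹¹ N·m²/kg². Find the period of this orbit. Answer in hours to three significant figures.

μ = GM = 6.674×10⁻¹¹ × 4.868×10²⁴ = 3.249×10¹⁴ m³/s².
r_p = 6052 + 421.4 = 6473.4 km = 6.4734×10⁶ m.
r_a = 6052 + 14540 = 20592 km = 2.0592×10⁷ m.
Semi-major axis a = (r_p + r_a)/2 = (6473.4 + 20592)/2 = 13533 km = 1.353×10⁷ m.
By Kepler's third law T = 2π√(a³/μ) = 2π × 2.762×10³ = 1.735×10⁴ s.
= 4.820 hours.

T ≈ 4.82 hours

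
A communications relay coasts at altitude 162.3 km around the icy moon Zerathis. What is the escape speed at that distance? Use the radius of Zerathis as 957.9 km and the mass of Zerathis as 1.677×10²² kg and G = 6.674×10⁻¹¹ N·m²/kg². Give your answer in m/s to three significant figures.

μ = GM = 6.674×10⁻¹¹ × 1.677×10²² = 1.119×10¹² m³/s².
r = 957.9 + 162.3 = 1120.2 km = 1.1202×10⁶ m.
Escape speed v_esc = √(2μ/r) = √(2 × 1.119×10¹² / 1.120×10⁶) = √(1.998×10⁶) = 1414 m/s.

v_esc ≈ 1410 m/s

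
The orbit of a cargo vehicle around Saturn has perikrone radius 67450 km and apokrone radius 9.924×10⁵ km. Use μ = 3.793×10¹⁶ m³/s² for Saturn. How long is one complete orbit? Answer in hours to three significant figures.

T ≈ 109 hours

Semi-major axis a = (r_p + r_a)/2 = (67450 + 9.9240×10⁵)/2 = 5.2992×10⁵ km = 5.299×10⁸ m.
By Kepler's third law T = 2π√(a³/μ) = 2π × 6.264×10⁴ = 3.936×10⁵ s.
= 109.3 hours.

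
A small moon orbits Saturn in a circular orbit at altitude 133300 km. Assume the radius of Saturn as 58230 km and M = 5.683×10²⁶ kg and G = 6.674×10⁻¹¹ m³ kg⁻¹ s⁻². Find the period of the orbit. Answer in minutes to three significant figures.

T ≈ 1430 minutes

μ = GM = 6.674×10⁻¹¹ × 5.683×10²⁶ = 3.793×10¹⁶ m³/s².
r = 58230 + 133300 = 191530 km = 1.9153×10⁸ m.
Kepler's third law: T = 2π√(r³/μ) = 2π√((1.915×10⁸)³ / 3.793×10¹⁶).
r³/μ = 1.852×10⁸ s², so T = 2π × 1.361×10⁴ = 8.552×10⁴ s.
Converting: 8.552×10⁴ s ÷ 60.00 = 1425 minutes.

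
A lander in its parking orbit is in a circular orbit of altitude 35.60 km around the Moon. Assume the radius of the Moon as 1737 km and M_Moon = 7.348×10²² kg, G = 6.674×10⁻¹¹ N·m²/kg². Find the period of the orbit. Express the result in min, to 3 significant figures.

μ = GM = 6.674×10⁻¹¹ × 7.348×10²² = 4.904×10¹² m³/s².
r = 1737 + 35.60 = 1772.6 km = 1.7726×10⁶ m.
Kepler's third law: T = 2π√(r³/μ) = 2π√((1.773×10⁶)³ / 4.904×10¹²).
r³/μ = 1.136×10⁶ s², so T = 2π × 1.066×10³ = 6.696×10³ s.
Converting: 6.696×10³ s ÷ 60.00 = 111.6 min.

T ≈ 112 min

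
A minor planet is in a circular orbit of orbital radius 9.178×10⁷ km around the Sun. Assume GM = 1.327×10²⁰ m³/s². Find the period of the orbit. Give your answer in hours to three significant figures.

T ≈ 4210 hours

r = 9.178×10⁷ km = 9.178×10¹⁰ m.
Kepler's third law: T = 2π√(r³/μ) = 2π√((9.178×10¹⁰)³ / 1.327×10²⁰).
r³/μ = 5.826×10¹² s², so T = 2π × 2.414×10⁶ = 1.517×10⁷ s.
Converting: 1.517×10⁷ s ÷ 3600 = 4213 hours.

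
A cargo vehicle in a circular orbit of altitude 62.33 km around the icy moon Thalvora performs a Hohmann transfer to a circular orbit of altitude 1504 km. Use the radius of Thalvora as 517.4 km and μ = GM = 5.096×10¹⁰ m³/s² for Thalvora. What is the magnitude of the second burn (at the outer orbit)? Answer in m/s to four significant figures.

r₁ = 517.4 + 62.33 = 579.73 km = 5.7973×10⁵ m.
r₂ = 517.4 + 1504 = 2021.4 km = 2.0214×10⁶ m.
Transfer ellipse a_t = (r₁ + r₂)/2 = 1.301×10⁶ m.
At r₁: circular v_c1 = √(μ/r₁) = 296.5 m/s; transfer-periapsis v_p = √[μ(2/r₁ − 1/a_t)] = 369.6 m/s.
At r₂: circular v_c2 = √(μ/r₂) = 158.8 m/s; transfer-apoapsis v_a = √[μ(2/r₂ − 1/a_t)] = 106.0 m/s.
Δv₂ = v_c2 − v_a = 52.77 m/s.

Δv ≈ 52.77 m/s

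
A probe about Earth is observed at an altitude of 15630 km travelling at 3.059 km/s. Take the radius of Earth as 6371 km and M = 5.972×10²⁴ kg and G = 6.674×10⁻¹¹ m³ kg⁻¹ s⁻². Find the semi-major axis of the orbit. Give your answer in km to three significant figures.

a ≈ 14800 km

μ = GM = 6.674×10⁻¹¹ × 5.972×10²⁴ = 3.986×10¹⁴ m³/s².
r = 6371 + 15630 = 22001 km = 2.200×10⁷ m.
Specific orbital energy ε = v²/2 − μ/r = (3059)²/2 − 3.986×10¹⁴/2.200×10⁷ = -1.344×10⁷ J/kg.
Since ε = −μ/(2a), a = −μ/(2ε) = 1.483×10⁷ m = 14831 km.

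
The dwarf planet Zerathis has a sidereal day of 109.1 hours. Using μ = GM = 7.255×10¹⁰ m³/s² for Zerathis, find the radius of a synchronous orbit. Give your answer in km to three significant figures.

r_sync ≈ 6570 km

T = 109.1 hours = 3.928×10⁵ s.
A synchronous orbit has period T, so by Kepler's third law a = (μT²/4π²)^(1/3).
μT²/4π² = 7.255×10¹⁰ × (3.928×10⁵)² / 39.48 = 2.835×10²⁰ m³.
a = 6.569×10⁶ m = 6569.2 km.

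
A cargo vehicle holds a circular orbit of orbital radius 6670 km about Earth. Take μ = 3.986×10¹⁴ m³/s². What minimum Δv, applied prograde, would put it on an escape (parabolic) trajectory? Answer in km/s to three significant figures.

r = 6670 km = 6.670×10⁶ m.
Circular speed v_c = √(μ/r) = 7730 m/s.
Escape speed v_esc = √(2μ/r) = √2 × v_c = 10930 m/s.
Δv = v_esc − v_c = 3202 m/s = 3.202 km/s.

Δv ≈ 3.20 km/s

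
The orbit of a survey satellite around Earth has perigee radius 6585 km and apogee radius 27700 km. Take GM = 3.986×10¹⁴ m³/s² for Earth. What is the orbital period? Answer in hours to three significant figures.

Semi-major axis a = (r_p + r_a)/2 = (6585.0 + 27700)/2 = 17142 km = 1.714×10⁷ m.
By Kepler's third law T = 2π√(a³/μ) = 2π × 3.555×10³ = 2.234×10⁴ s.
= 6.205 hours.

T ≈ 6.20 hours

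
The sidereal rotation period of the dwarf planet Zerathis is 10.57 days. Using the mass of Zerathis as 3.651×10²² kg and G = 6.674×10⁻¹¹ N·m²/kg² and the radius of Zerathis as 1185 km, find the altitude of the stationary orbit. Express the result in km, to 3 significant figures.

h_sync ≈ 36000 km

μ = GM = 6.674×10⁻¹¹ × 3.651×10²² = 2.437×10¹² m³/s².
T = 10.57 days = 9.132×10⁵ s.
A synchronous orbit has period T, so by Kepler's third law a = (μT²/4π²)^(1/3).
μT²/4π² = 2.437×10¹² × (9.132×10⁵)² / 39.48 = 5.148×10²² m³.
a = 3.720×10⁷ m = 37200 km.
Altitude h = a − R = 37200 − 1185 = 36015 km.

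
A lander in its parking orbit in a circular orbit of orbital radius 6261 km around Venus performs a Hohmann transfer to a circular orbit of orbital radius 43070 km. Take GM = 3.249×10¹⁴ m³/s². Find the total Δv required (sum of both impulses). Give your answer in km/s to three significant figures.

Δv_total ≈ 3.68 km/s

r₁ = 6261 km = 6.261×10⁶ m.
r₂ = 43070 km = 4.307×10⁷ m.
Transfer ellipse a_t = (r₁ + r₂)/2 = 2.467×10⁷ m.
At r₁: circular v_c1 = √(μ/r₁) = 7204 m/s; transfer-periapsis v_p = √[μ(2/r₁ − 1/a_t)] = 9519 m/s.
Δv₁ = v_p − v_c1 = 2315 m/s.
At r₂: circular v_c2 = √(μ/r₂) = 2747 m/s; transfer-apoapsis v_a = √[μ(2/r₂ − 1/a_t)] = 1384 m/s.
Δv₂ = v_c2 − v_a = 1363 m/s.
Total Δv = Δv₁ + Δv₂ = 3678 m/s = 3.678 km/s.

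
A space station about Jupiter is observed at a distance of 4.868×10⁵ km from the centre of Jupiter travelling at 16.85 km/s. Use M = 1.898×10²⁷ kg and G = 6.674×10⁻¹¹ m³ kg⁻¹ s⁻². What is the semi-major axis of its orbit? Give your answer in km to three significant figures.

μ = GM = 6.674×10⁻¹¹ × 1.898×10²⁷ = 1.267×10¹⁷ m³/s².
r = 4.868×10⁸ m.
Vis-viva rearranged: 1/a = 2/r − v²/μ = 4.108×10⁻⁹ − 2.241×10⁻⁹ = 1.867×10⁻⁹ m⁻¹.
a = 5.356×10⁸ m = 5.3560×10⁵ km.

a ≈ 5.36×10⁵ km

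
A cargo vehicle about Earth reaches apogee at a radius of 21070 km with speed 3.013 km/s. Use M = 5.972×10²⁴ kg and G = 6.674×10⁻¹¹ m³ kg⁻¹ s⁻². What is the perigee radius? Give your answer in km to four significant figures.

perigee radius ≈ 6652 km

μ = GM = 6.674×10⁻¹¹ × 5.972×10²⁴ = 3.986×10¹⁴ m³/s².
r_a = 2.107×10⁷ m.
Specific energy ε = v²/2 − μ/r = -1.438×10⁷ J/kg, so a = −μ/(2ε) = 1.386×10⁷ m.
The apsides satisfy r_p + r_a = 2a, so the perigee radius is 2a − r_a = 6.652×10⁶ m = 6652.0 km.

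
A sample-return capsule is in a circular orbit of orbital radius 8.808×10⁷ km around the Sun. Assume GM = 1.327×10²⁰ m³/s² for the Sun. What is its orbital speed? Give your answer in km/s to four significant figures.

r = 8.808×10⁷ km = 8.808×10¹⁰ m.
For a circular orbit v = √(μ/r) = √(1.327×10²⁰ / 8.808×10¹⁰) = √(1.507×10⁹) = 38810 m/s.
That is 38.81 km/s.

v ≈ 38.81 km/s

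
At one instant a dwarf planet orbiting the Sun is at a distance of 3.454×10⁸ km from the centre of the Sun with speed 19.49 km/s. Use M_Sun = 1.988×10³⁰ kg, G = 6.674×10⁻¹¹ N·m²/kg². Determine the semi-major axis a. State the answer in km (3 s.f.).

μ = GM = 6.674×10⁻¹¹ × 1.988×10³⁰ = 1.327×10²⁰ m³/s².
r = 3.454×10¹¹ m.
Specific orbital energy ε = v²/2 − μ/r = (19490)²/2 − 1.327×10²⁰/3.454×10¹¹ = -1.942×10⁸ J/kg.
Since ε = −μ/(2a), a = −μ/(2ε) = 3.416×10¹¹ m = 3.4160×10⁸ km.

a ≈ 3.42×10⁸ km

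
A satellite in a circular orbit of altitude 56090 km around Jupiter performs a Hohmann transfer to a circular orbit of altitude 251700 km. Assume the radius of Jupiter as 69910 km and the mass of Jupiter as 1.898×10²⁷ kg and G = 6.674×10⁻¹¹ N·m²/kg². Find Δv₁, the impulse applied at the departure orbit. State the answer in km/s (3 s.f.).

μ = GM = 6.674×10⁻¹¹ × 1.898×10²⁷ = 1.267×10¹⁷ m³/s².
r₁ = 69910 + 56090 = 126000 km = 1.2600×10⁸ m.
r₂ = 69910 + 251700 = 321610 km = 3.2161×10⁸ m.
Transfer ellipse a_t = (r₁ + r₂)/2 = 2.238×10⁸ m.
At r₁: circular v_c1 = √(μ/r₁) = 31710 m/s; transfer-perijove v_p = √[μ(2/r₁ − 1/a_t)] = 38010 m/s.
Δv₁ = v_p − v_c1 = 6302 m/s.
= 6.302 km/s.

Δv ≈ 6.30 km/s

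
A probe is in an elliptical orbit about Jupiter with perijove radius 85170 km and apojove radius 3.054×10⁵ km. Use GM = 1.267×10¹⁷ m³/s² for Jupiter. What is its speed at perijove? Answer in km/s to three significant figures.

v ≈ 48.2 km/s

Semi-major axis a = (r_p + r_a)/2 = 1.9528×10⁵ km = 1.953×10⁸ m.
Vis-viva: v² = μ(2/r − 1/a) = 1.267×10¹⁷ × (2.348×10⁻⁸ − 5.121×10⁻⁹) = 2.326×10⁹ m²/s².
v = 48230 m/s = 48.23 km/s.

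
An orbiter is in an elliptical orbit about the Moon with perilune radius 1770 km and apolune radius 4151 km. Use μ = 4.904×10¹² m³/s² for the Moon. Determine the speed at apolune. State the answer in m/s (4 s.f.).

v ≈ 840.4 m/s

Semi-major axis a = (r_p + r_a)/2 = 2960.5 km = 2.960×10⁶ m.
Vis-viva: v² = μ(2/r − 1/a) = 4.904×10¹² × (4.818×10⁻⁷ − 3.378×10⁻⁷) = 7.063×10⁵ m²/s².
v = 840.4 m/s.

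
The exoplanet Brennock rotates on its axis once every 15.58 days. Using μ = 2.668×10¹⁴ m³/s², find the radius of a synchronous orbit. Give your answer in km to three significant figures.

r_sync ≈ 2.30×10⁵ km

T = 15.58 days = 1.346×10⁶ s.
A synchronous orbit has period T, so by Kepler's third law a = (μT²/4π²)^(1/3).
μT²/4π² = 2.668×10¹⁴ × (1.346×10⁶)² / 39.48 = 1.225×10²⁵ m³.
a = 2.305×10⁸ m = 2.3050×10⁵ km.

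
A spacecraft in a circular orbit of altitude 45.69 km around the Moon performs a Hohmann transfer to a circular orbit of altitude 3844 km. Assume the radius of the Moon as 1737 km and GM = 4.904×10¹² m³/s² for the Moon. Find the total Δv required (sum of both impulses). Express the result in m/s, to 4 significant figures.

Δv_total ≈ 668.6 m/s

r₁ = 1737 + 45.69 = 1782.7 km = 1.7827×10⁶ m.
r₂ = 1737 + 3844 = 5581.0 km = 5.5810×10⁶ m.
Transfer ellipse a_t = (r₁ + r₂)/2 = 3.682×10⁶ m.
At r₁: circular v_c1 = √(μ/r₁) = 1659 m/s; transfer-perilune v_p = √[μ(2/r₁ − 1/a_t)] = 2042 m/s.
Δv₁ = v_p − v_c1 = 383.4 m/s.
At r₂: circular v_c2 = √(μ/r₂) = 937.4 m/s; transfer-apolune v_a = √[μ(2/r₂ − 1/a_t)] = 652.3 m/s.
Δv₂ = v_c2 − v_a = 285.1 m/s.
Total Δv = Δv₁ + Δv₂ = 668.6 m/s.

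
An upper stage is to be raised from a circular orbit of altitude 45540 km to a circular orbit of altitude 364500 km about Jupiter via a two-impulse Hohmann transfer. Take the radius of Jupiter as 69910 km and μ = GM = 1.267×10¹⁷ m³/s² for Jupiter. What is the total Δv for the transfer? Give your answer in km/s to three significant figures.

Δv_total ≈ 14.5 km/s

r₁ = 69910 + 45540 = 115450 km = 1.1545×10⁸ m.
r₂ = 69910 + 364500 = 434410 km = 4.3441×10⁸ m.
Transfer ellipse a_t = (r₁ + r₂)/2 = 2.749×10⁸ m.
At r₁: circular v_c1 = √(μ/r₁) = 33130 m/s; transfer-perijove v_p = √[μ(2/r₁ − 1/a_t)] = 41640 m/s.
Δv₁ = v_p − v_c1 = 8514 m/s.
At r₂: circular v_c2 = √(μ/r₂) = 17080 m/s; transfer-apojove v_a = √[μ(2/r₂ − 1/a_t)] = 11070 m/s.
Δv₂ = v_c2 − v_a = 6011 m/s.
Total Δv = Δv₁ + Δv₂ = 14530 m/s = 14.53 km/s.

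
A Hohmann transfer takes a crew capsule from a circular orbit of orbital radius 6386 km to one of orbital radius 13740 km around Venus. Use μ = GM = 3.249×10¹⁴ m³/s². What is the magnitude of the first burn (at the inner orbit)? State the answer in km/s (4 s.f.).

Δv ≈ 1.202 km/s

r₁ = 6386 km = 6.386×10⁶ m.
r₂ = 13740 km = 1.374×10⁷ m.
Transfer ellipse a_t = (r₁ + r₂)/2 = 1.006×10⁷ m.
At r₁: circular v_c1 = √(μ/r₁) = 7133 m/s; transfer-periapsis v_p = √[μ(2/r₁ − 1/a_t)] = 8335 m/s.
Δv₁ = v_p − v_c1 = 1202 m/s.
= 1.202 km/s.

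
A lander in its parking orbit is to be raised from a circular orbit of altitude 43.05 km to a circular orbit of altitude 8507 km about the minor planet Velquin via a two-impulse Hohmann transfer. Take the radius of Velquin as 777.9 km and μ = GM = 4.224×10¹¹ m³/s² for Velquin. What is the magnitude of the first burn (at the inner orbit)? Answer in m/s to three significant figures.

Δv ≈ 255 m/s

r₁ = 777.9 + 43.05 = 820.95 km = 8.2095×10⁵ m.
r₂ = 777.9 + 8507 = 9284.9 km = 9.2849×10⁶ m.
Transfer ellipse a_t = (r₁ + r₂)/2 = 5.053×10⁶ m.
At r₁: circular v_c1 = √(μ/r₁) = 717.3 m/s; transfer-periapsis v_p = √[μ(2/r₁ − 1/a_t)] = 972.3 m/s.
Δv₁ = v_p − v_c1 = 255.0 m/s.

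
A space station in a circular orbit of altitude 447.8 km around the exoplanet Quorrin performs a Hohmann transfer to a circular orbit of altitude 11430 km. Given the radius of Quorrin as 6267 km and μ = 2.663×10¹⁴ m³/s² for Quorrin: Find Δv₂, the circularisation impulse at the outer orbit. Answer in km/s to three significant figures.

r₁ = 6267 + 447.8 = 6714.8 km = 6.7148×10⁶ m.
r₂ = 6267 + 11430 = 17697 km = 1.7697×10⁷ m.
Transfer ellipse a_t = (r₁ + r₂)/2 = 1.221×10⁷ m.
At r₁: circular v_c1 = √(μ/r₁) = 6298 m/s; transfer-periapsis v_p = √[μ(2/r₁ − 1/a_t)] = 7583 m/s.
At r₂: circular v_c2 = √(μ/r₂) = 3879 m/s; transfer-apoapsis v_a = √[μ(2/r₂ − 1/a_t)] = 2877 m/s.
Δv₂ = v_c2 − v_a = 1002 m/s.
= 1.002 km/s.

Δv ≈ 1.00 km/s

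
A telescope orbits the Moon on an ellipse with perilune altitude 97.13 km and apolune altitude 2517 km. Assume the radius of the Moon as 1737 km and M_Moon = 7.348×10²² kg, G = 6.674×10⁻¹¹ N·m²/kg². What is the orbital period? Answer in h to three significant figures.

μ = GM = 6.674×10⁻¹¹ × 7.348×10²² = 4.904×10¹² m³/s².
r_p = 1737 + 97.13 = 1834.1 km = 1.8341×10⁶ m.
r_a = 1737 + 2517 = 4254.0 km = 4.2540×10⁶ m.
Semi-major axis a = (r_p + r_a)/2 = (1834.1 + 4254.0)/2 = 3044.1 km = 3.044×10⁶ m.
By Kepler's third law T = 2π√(a³/μ) = 2π × 2.398×10³ = 1.507×10⁴ s.
= 4.186 h.

T ≈ 4.19 h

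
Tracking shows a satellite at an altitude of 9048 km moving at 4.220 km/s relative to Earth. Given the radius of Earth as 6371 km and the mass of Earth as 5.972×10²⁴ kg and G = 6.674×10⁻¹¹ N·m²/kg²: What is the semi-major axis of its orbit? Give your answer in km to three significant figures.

a ≈ 11800 km

μ = GM = 6.674×10⁻¹¹ × 5.972×10²⁴ = 3.986×10¹⁴ m³/s².
r = 6371 + 9048 = 15419 km = 1.542×10⁷ m.
Specific orbital energy ε = v²/2 − μ/r = (4220)²/2 − 3.986×10¹⁴/1.542×10⁷ = -1.695×10⁷ J/kg.
Since ε = −μ/(2a), a = −μ/(2ε) = 1.176×10⁷ m = 11761 km.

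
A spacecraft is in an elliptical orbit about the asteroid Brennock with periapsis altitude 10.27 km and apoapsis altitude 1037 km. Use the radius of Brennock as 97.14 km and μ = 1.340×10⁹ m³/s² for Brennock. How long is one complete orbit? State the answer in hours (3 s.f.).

T ≈ 23.3 hours

r_p = 97.14 + 10.27 = 107.41 km = 1.0741×10⁵ m.
r_a = 97.14 + 1037 = 1134.1 km = 1.1341×10⁶ m.
Semi-major axis a = (r_p + r_a)/2 = (107.41 + 1134.1)/2 = 620.78 km = 6.208×10⁵ m.
By Kepler's third law T = 2π√(a³/μ) = 2π × 1.336×10⁴ = 8.395×10⁴ s.
= 23.32 hours.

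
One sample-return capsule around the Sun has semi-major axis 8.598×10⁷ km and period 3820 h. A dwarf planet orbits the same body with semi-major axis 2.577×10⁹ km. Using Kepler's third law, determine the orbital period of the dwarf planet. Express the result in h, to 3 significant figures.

T₂ ≈ 6.27×10⁵ h

Kepler's third law: T² ∝ a³, so T₂ = T₁ (a₂/a₁)^(3/2).
a₂/a₁ = 29.97, (a₂/a₁)^(3/2) = 164.1.
T₂ = 3820 × 164.1 = 6.268×10⁵ h.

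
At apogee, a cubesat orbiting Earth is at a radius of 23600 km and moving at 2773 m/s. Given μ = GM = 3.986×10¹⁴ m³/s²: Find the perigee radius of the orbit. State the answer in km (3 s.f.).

perigee radius ≈ 6960 km

r_a = 2.360×10⁷ m.
Specific energy ε = v²/2 − μ/r = -1.305×10⁷ J/kg, so a = −μ/(2ε) = 1.528×10⁷ m.
The apsides satisfy r_p + r_a = 2a, so the perigee radius is 2a − r_a = 6.956×10⁶ m = 6955.6 km.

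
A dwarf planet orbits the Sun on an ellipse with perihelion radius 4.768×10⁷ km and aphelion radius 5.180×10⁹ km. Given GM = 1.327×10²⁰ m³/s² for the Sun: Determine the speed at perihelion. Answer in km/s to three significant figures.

v ≈ 74.3 km/s

Semi-major axis a = (r_p + r_a)/2 = 2.6138×10⁹ km = 2.614×10¹² m.
Vis-viva: v² = μ(2/r − 1/a) = 1.327×10²⁰ × (4.195×10⁻¹¹ − 3.826×10⁻¹³) = 5.516×10⁹ m²/s².
v = 74270 m/s = 74.27 km/s.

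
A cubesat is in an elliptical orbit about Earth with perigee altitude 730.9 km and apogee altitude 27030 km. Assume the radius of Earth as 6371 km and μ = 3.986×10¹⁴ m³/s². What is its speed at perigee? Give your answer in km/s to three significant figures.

v ≈ 9.62 km/s

r_p = 6371 + 730.9 = 7101.9 km = 7.1019×10⁶ m.
r_a = 6371 + 27030 = 33401 km = 3.3401×10⁷ m.
Semi-major axis a = (r_p + r_a)/2 = 20251 km = 2.025×10⁷ m.
Vis-viva: v² = μ(2/r − 1/a) = 3.986×10¹⁴ × (2.816×10⁻⁷ − 4.938×10⁻⁸) = 9.257×10⁷ m²/s².
v = 9621 m/s = 9.621 km/s.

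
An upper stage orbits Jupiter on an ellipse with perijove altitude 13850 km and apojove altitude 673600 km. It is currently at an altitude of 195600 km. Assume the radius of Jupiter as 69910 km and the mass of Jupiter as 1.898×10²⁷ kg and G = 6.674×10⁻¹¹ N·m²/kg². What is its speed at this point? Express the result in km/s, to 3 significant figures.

μ = GM = 6.674×10⁻¹¹ × 1.898×10²⁷ = 1.267×10¹⁷ m³/s².
r_p = 69910 + 13850 = 83760 km = 8.3760×10⁷ m.
r_a = 69910 + 673600 = 743510 km = 7.4351×10⁸ m.
r = 69910 + 195600 = 2.6551×10⁵ km = 2.655×10⁸ m.
Semi-major axis a = (r_p + r_a)/2 = 4.1364×10⁵ km = 4.136×10⁸ m.
Vis-viva: v² = μ(2/r − 1/a) = 1.267×10¹⁷ × (7.533×10⁻⁹ − 2.418×10⁻⁹) = 6.479×10⁸ m²/s².
v = 25450 m/s = 25.45 km/s.

v ≈ 25.5 km/s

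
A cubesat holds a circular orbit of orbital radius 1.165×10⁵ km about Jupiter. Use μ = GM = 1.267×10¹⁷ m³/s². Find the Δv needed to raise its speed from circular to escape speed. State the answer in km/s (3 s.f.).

Δv ≈ 13.7 km/s

r = 1.165×10⁵ km = 1.165×10⁸ m.
Circular speed v_c = √(μ/r) = 32980 m/s.
Escape speed v_esc = √(2μ/r) = √2 × v_c = 46640 m/s.
Δv = v_esc − v_c = 13660 m/s = 13.66 km/s.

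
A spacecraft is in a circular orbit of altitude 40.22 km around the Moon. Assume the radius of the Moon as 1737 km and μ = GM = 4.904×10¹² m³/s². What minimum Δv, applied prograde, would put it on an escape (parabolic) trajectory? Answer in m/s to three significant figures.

r = 1737 + 40.22 = 1777.2 km = 1.7772×10⁶ m.
Circular speed v_c = √(μ/r) = 1661 m/s.
Escape speed v_esc = √(2μ/r) = √2 × v_c = 2349 m/s.
Δv = v_esc − v_c = 688.1 m/s.

Δv ≈ 688 m/s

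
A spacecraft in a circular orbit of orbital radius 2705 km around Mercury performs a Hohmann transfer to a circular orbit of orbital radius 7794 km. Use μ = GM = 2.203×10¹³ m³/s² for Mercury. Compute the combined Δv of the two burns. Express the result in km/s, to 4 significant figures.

Δv_total ≈ 1.098 km/s

r₁ = 2705 km = 2.705×10⁶ m.
r₂ = 7794 km = 7.794×10⁶ m.
Transfer ellipse a_t = (r₁ + r₂)/2 = 5.250×10⁶ m.
At r₁: circular v_c1 = √(μ/r₁) = 2854 m/s; transfer-periherm v_p = √[μ(2/r₁ − 1/a_t)] = 3477 m/s.
Δv₁ = v_p − v_c1 = 623.5 m/s.
At r₂: circular v_c2 = √(μ/r₂) = 1681 m/s; transfer-apoherm v_a = √[μ(2/r₂ − 1/a_t)] = 1207 m/s.
Δv₂ = v_c2 − v_a = 474.4 m/s.
Total Δv = Δv₁ + Δv₂ = 1098 m/s = 1.098 km/s.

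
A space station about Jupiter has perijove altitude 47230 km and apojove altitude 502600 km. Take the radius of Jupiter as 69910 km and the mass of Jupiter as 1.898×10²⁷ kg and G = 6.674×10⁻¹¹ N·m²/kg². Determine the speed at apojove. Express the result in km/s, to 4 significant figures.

μ = GM = 6.674×10⁻¹¹ × 1.898×10²⁷ = 1.267×10¹⁷ m³/s².
r_p = 69910 + 47230 = 117140 km = 1.1714×10⁸ m.
r_a = 69910 + 502600 = 572510 km = 5.7251×10⁸ m.
Semi-major axis a = (r_p + r_a)/2 = 3.4482×10⁵ km = 3.448×10⁸ m.
Vis-viva: v² = μ(2/r − 1/a) = 1.267×10¹⁷ × (3.493×10⁻⁹ − 2.900×10⁻⁹) = 7.516×10⁷ m²/s².
v = 8670 m/s = 8.670 km/s.

v ≈ 8.670 km/s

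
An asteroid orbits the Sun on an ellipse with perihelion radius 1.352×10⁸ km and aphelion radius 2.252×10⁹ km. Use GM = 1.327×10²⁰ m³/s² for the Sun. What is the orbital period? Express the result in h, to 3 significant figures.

Semi-major axis a = (r_p + r_a)/2 = (1.3520×10⁸ + 2.2520×10⁹)/2 = 1.1936×10⁹ km = 1.194×10¹² m.
By Kepler's third law T = 2π√(a³/μ) = 2π × 1.132×10⁸ = 7.113×10⁸ s.
= 1.976×10⁵ h.

T ≈ 198000 h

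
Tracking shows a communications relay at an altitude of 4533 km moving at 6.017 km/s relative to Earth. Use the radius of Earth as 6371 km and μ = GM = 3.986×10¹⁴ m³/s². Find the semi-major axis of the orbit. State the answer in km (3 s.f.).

a ≈ 10800 km

r = 6371 + 4533 = 10904 km = 1.090×10⁷ m.
Vis-viva rearranged: 1/a = 2/r − v²/μ = 1.834×10⁻⁷ − 9.083×10⁻⁸ = 9.259×10⁻⁸ m⁻¹.
a = 1.080×10⁷ m = 10800 km.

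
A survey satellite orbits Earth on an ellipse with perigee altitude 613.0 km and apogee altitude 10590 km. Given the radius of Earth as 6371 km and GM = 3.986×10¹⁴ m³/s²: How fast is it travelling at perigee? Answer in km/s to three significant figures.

r_p = 6371 + 613.0 = 6984.0 km = 6.9840×10⁶ m.
r_a = 6371 + 10590 = 16961 km = 1.6961×10⁷ m.
Semi-major axis a = (r_p + r_a)/2 = 11972 km = 1.197×10⁷ m.
Vis-viva: v² = μ(2/r − 1/a) = 3.986×10¹⁴ × (2.864×10⁻⁷ − 8.352×10⁻⁸) = 8.085×10⁷ m²/s².
v = 8992 m/s = 8.992 km/s.

v ≈ 8.99 km/s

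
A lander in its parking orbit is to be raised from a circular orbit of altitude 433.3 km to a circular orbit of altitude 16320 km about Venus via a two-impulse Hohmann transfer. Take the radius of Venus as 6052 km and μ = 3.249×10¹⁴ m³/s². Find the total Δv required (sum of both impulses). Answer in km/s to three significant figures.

r₁ = 6052 + 433.3 = 6485.3 km = 6.4853×10⁶ m.
r₂ = 6052 + 16320 = 22372 km = 2.2372×10⁷ m.
Transfer ellipse a_t = (r₁ + r₂)/2 = 1.443×10⁷ m.
At r₁: circular v_c1 = √(μ/r₁) = 7078 m/s; transfer-periapsis v_p = √[μ(2/r₁ − 1/a_t)] = 8814 m/s.
Δv₁ = v_p − v_c1 = 1736 m/s.
At r₂: circular v_c2 = √(μ/r₂) = 3811 m/s; transfer-apoapsis v_a = √[μ(2/r₂ − 1/a_t)] = 2555 m/s.
Δv₂ = v_c2 − v_a = 1256 m/s.
Total Δv = Δv₁ + Δv₂ = 2991 m/s = 2.991 km/s.

Δv_total ≈ 2.99 km/s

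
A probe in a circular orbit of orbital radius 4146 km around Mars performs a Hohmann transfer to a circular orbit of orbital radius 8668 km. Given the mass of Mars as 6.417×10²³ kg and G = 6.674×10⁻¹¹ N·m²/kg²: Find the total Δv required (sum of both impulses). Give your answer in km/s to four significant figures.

μ = GM = 6.674×10⁻¹¹ × 6.417×10²³ = 4.283×10¹³ m³/s².
r₁ = 4146 km = 4.146×10⁶ m.
r₂ = 8668 km = 8.668×10⁶ m.
Transfer ellipse a_t = (r₁ + r₂)/2 = 6.407×10⁶ m.
At r₁: circular v_c1 = √(μ/r₁) = 3214 m/s; transfer-periapsis v_p = √[μ(2/r₁ − 1/a_t)] = 3738 m/s.
Δv₁ = v_p − v_c1 = 524.3 m/s.
At r₂: circular v_c2 = √(μ/r₂) = 2223 m/s; transfer-apoapsis v_a = √[μ(2/r₂ − 1/a_t)] = 1788 m/s.
Δv₂ = v_c2 − v_a = 434.7 m/s.
Total Δv = Δv₁ + Δv₂ = 959.0 m/s = 0.959 km/s.

Δv_total ≈ 0.959 km/s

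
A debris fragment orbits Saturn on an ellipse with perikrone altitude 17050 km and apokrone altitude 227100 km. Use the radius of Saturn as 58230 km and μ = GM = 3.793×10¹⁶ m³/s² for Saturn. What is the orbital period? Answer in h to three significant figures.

r_p = 58230 + 17050 = 75280 km = 7.5280×10⁷ m.
r_a = 58230 + 227100 = 285330 km = 2.8533×10⁸ m.
Semi-major axis a = (r_p + r_a)/2 = (75280 + 2.8533×10⁵)/2 = 1.8030×10⁵ km = 1.803×10⁸ m.
By Kepler's third law T = 2π√(a³/μ) = 2π × 1.243×10⁴ = 7.811×10⁴ s.
= 21.70 h.

T ≈ 21.7 h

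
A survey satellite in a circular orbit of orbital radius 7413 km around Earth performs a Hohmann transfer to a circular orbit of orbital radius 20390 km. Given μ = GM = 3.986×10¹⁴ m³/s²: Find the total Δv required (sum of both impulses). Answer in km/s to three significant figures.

Δv_total ≈ 2.74 km/s

r₁ = 7413 km = 7.413×10⁶ m.
r₂ = 20390 km = 2.039×10⁷ m.
Transfer ellipse a_t = (r₁ + r₂)/2 = 1.390×10⁷ m.
At r₁: circular v_c1 = √(μ/r₁) = 7333 m/s; transfer-perigee v_p = √[μ(2/r₁ − 1/a_t)] = 8881 m/s.
Δv₁ = v_p − v_c1 = 1548 m/s.
At r₂: circular v_c2 = √(μ/r₂) = 4421 m/s; transfer-apogee v_a = √[μ(2/r₂ − 1/a_t)] = 3229 m/s.
Δv₂ = v_c2 − v_a = 1193 m/s.
Total Δv = Δv₁ + Δv₂ = 2741 m/s = 2.741 km/s.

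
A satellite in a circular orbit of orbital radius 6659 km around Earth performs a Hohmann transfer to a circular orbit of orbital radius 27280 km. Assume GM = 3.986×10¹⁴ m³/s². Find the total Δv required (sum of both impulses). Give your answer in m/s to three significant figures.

r₁ = 6659 km = 6.659×10⁶ m.
r₂ = 27280 km = 2.728×10⁷ m.
Transfer ellipse a_t = (r₁ + r₂)/2 = 1.697×10⁷ m.
At r₁: circular v_c1 = √(μ/r₁) = 7737 m/s; transfer-perigee v_p = √[μ(2/r₁ − 1/a_t)] = 9810 m/s.
Δv₁ = v_p − v_c1 = 2073 m/s.
At r₂: circular v_c2 = √(μ/r₂) = 3822 m/s; transfer-apogee v_a = √[μ(2/r₂ − 1/a_t)] = 2395 m/s.
Δv₂ = v_c2 − v_a = 1428 m/s.
Total Δv = Δv₁ + Δv₂ = 3501 m/s.

Δv_total ≈ 3500 m/s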